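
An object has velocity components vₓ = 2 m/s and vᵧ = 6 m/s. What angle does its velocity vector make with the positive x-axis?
θ = arctan(vᵧ/vₓ) = arctan(6/2) = 71.57°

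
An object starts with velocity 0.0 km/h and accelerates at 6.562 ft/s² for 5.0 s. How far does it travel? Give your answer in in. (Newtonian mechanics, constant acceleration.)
d = v₀t + ½at² (with unit conversion) = 984.3 in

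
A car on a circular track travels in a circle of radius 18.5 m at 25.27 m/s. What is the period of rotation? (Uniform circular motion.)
T = 2πr/v = 2π×18.5/25.27 = 4.6 s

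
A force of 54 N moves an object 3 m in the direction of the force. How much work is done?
W = Fd = 54×3 = 162.0 J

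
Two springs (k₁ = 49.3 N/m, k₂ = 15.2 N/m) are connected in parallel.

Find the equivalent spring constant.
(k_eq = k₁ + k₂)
k_eq = k₁ + k₂ = 49.3 + 15.2 = 64.5 N/m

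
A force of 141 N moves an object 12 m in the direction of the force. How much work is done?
W = Fd = 141×12 = 1692.0 J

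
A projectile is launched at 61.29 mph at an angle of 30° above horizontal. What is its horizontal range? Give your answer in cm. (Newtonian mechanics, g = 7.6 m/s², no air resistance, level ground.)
R = v₀² sin(2θ) / g (with unit conversion) = 8554.0 cm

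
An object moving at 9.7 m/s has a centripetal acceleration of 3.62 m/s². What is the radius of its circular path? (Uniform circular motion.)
r = v²/a_c = 9.7²/3.62 = 25.99 m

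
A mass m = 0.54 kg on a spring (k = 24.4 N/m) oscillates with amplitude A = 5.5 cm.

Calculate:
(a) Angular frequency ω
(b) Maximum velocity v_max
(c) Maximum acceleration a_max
ω = √(k/m) = √(24.4/0.54) = 6.722 rad/s
v_max = ωA = 6.722×0.055 = 0.3697 m/s
a_max = ω²A = 6.722²×0.055 = 2.485 m/s²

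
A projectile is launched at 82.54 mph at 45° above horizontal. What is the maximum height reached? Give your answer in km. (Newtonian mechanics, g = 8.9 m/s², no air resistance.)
H = v₀²sin²(θ)/(2g) (with unit conversion) = 0.03824 km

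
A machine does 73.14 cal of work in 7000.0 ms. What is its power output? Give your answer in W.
P = W/t = 306 J / 7 s = 43.72 W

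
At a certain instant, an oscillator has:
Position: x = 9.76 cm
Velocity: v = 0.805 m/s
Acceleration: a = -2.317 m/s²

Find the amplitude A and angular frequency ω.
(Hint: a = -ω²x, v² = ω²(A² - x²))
a = −ω²x → ω = √(|a|/x) = √(2.317/0.0976) = 4.872 rad/s
v² = ω²(A² − x²) → A = √(x² + v²/ω²) = √(0.0976² + 0.805²/4.872²) = 0.1919 m = 19.19 cm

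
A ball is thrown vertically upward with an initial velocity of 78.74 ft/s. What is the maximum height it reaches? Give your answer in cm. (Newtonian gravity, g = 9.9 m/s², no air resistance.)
h_max = v₀²/(2g) (with unit conversion) = 2909.0 cm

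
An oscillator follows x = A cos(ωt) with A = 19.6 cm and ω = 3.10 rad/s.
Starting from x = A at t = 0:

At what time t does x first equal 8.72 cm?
cos(ωt) = x/A = 8.72/19.6 = 0.4449
ωt = arccos(0.4449) = 1.11 rad
t = 1.11/3.1 = 0.358 s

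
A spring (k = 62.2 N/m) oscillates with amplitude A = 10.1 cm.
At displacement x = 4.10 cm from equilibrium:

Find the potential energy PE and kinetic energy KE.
E_total = ½kA² = ½×62.2×(0.101)² = 0.3173 J
PE = ½kx² = ½×62.2×(0.041)² = 0.05228 J
KE = E_total − PE = 0.265 J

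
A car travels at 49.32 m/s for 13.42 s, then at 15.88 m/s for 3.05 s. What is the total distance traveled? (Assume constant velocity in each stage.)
d₁ = v₁t₁ = 49.32 × 13.42 = 661.874 m
d₂ = v₂t₂ = 15.88 × 3.05 = 48.434 m
d_total = 661.874 + 48.434 = 710.31 m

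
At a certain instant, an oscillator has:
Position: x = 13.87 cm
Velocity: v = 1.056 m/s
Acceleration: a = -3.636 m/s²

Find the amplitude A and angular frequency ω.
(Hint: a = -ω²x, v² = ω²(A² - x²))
a = −ω²x → ω = √(|a|/x) = √(3.636/0.1387) = 5.12 rad/s
v² = ω²(A² − x²) → A = √(x² + v²/ω²) = √(0.1387² + 1.056²/5.12²) = 0.2485 m = 24.85 cm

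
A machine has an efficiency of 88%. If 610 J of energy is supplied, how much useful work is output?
W_out = η × W_in = 0.88 × 610 = 536.8 J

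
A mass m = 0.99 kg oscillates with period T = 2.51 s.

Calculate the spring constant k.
T = 2π√(m/k) → k = m(2π/T)² = 0.99×(2π/2.51)² = 6.204 N/m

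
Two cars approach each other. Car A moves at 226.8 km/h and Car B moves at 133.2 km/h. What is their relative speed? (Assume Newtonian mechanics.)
v_rel = v_A + v_B = 226.8 + 133.2 = 360.0 km/h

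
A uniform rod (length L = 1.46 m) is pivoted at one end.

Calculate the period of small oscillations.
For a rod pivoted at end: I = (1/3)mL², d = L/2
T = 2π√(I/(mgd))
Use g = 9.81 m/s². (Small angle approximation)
I/m = (1/3)L² = 0.7105 m²; d = L/2 = 0.73 m
T = 2π√(I/(mgd)) = 2π√(0.7105/(9.81×0.73)) = 1.979 s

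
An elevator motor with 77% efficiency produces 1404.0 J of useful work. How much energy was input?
W_in = W_out/η = 1404.0/0.77 = 1823.4 J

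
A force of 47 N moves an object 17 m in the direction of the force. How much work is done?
W = Fd = 47×17 = 799.0 J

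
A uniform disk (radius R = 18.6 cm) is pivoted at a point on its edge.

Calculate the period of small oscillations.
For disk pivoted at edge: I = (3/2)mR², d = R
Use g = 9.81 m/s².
I/m = (3/2)R² = 0.05189 m²; d = R = 0.186 m
T = 2π√((3/2)R²/(gR)) = 2π√(3R/(2g)) = 1.06 s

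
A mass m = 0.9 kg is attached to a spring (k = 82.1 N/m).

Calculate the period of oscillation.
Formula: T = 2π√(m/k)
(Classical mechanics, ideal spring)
T = 2π√(m/k) = 2π√(0.9/82.1) = 0.6579 s; f = 1/T = 1.52 Hz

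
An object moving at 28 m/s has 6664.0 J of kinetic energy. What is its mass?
KE = ½mv² → m = 2KE/v² = 2×6664.0/28² = 17.0 kg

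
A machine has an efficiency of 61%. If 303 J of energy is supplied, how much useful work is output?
W_out = η × W_in = 0.61 × 303 = 184.83 J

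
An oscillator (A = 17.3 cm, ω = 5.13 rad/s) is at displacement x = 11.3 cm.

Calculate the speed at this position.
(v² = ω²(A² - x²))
v = ω√(A² − x²) = 5.13×√(0.173² − 0.113²) = 0.672 m/s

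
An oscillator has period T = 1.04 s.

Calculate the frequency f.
f = 1/T = 1/1.04 = 0.9615 Hz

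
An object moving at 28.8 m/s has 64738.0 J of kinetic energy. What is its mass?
KE = ½mv² → m = 2KE/v² = 2×64738.0/28.8² = 156.1 kg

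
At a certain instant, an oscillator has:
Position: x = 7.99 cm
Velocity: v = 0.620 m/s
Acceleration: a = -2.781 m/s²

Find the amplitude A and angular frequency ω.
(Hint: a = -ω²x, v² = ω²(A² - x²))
a = −ω²x → ω = √(|a|/x) = √(2.781/0.0799) = 5.9 rad/s
v² = ω²(A² − x²) → A = √(x² + v²/ω²) = √(0.0799² + 0.62²/5.9²) = 0.132 m = 13.2 cm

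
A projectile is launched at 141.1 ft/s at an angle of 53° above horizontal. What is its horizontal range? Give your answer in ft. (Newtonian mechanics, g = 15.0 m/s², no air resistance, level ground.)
R = v₀² sin(2θ) / g (with unit conversion) = 388.9 ft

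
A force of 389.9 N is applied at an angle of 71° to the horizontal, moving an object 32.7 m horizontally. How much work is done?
W = Fd cosθ = 389.9×32.7×cos(71°) = 4150.9 J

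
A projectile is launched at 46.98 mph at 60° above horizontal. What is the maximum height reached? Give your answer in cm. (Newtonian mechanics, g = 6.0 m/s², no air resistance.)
H = v₀²sin²(θ)/(2g) (with unit conversion) = 2757.0 cm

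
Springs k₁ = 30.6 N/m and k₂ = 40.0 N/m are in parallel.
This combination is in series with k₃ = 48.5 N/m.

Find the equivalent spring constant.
k₁₂ = k₁ + k₂ = 70.6 N/m (parallel)
1/k_eq = 1/k₁₂ + 1/k₃ → k_eq = 28.75 N/m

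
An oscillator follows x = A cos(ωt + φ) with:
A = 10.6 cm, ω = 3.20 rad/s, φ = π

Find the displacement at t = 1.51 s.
x = A cos(ωt + φ) = 10.6×cos(3.2×1.51 + π) = -1.265 cm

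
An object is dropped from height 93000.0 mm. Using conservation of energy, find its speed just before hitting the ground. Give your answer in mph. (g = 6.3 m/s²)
mgh = ½mv² → v = √(2gh) = √(2×6.3×93) = 34.23 m/s = 76.57 mph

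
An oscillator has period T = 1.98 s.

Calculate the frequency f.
f = 1/T = 1/1.98 = 0.5051 Hz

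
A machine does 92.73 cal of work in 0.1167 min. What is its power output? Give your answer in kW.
P = W/t = 388 J / 7.002 s = 55.41 W = 0.05541 kW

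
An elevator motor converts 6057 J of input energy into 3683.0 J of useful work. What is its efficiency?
η = W_out/W_in = 3683.0/6057 = 0.6081 = 60.81%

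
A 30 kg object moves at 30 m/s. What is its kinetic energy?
KE = ½mv² = ½×30×30² = 13500.0 J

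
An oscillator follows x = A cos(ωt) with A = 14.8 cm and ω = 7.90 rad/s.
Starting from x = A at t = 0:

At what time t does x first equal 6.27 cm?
cos(ωt) = x/A = 6.27/14.8 = 0.4236
ωt = arccos(0.4236) = 1.133 rad
t = 1.133/7.9 = 0.1435 s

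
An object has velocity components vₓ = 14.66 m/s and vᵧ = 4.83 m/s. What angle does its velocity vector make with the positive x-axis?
θ = arctan(vᵧ/vₓ) = arctan(4.83/14.66) = 18.24°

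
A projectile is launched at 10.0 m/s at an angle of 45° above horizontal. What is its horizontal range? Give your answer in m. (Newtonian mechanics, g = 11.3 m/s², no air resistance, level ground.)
R = v₀² sin(2θ) / g = 8.85 m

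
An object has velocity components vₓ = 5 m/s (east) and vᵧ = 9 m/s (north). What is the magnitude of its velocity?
|v| = √(vₓ² + vᵧ²) = √(5² + 9²) = √(106) = 10.3 m/s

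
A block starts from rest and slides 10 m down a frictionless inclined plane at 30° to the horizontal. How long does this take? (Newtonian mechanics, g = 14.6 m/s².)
a = g sin(θ) = 14.6 × sin(30°) = 7.3 m/s²
t = √(2d/a) = √(2 × 10 / 7.3) = 1.66 s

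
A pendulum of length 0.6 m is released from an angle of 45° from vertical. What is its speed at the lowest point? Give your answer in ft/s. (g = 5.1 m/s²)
h = L(1 − cosθ) = 0.6×(1 − cos45°) = 0.1757 m
v = √(2gh) = √(2×5.1×0.1757) = 1.339 m/s = 4.393 ft/s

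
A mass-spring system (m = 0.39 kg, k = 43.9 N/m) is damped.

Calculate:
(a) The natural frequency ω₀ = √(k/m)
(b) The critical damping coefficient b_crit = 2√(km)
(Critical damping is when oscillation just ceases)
ω₀ = √(k/m) = √(43.9/0.39) = 10.61 rad/s
b_crit = 2√(km) = 2√(43.9×0.39) = 8.276 kg/s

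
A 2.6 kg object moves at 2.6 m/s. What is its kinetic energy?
KE = ½mv² = ½×2.6×2.6² = 8.788 J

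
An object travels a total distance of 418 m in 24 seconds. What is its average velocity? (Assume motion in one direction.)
v_avg = Δd / Δt = 418 / 24 = 17.42 m/s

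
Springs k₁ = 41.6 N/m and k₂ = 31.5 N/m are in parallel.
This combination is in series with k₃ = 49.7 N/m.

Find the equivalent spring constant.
k₁₂ = k₁ + k₂ = 73.1 N/m (parallel)
1/k_eq = 1/k₁₂ + 1/k₃ → k_eq = 29.59 N/m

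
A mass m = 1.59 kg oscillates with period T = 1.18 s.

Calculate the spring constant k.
T = 2π√(m/k) → k = m(2π/T)² = 1.59×(2π/1.18)² = 45.08 N/m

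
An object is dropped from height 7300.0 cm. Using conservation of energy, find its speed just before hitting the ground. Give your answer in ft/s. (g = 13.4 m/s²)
mgh = ½mv² → v = √(2gh) = √(2×13.4×73) = 44.23 m/s = 145.1 ft/s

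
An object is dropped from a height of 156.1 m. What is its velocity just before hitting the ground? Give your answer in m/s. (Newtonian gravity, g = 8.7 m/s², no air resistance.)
v = √(2gh) = 52.12 m/s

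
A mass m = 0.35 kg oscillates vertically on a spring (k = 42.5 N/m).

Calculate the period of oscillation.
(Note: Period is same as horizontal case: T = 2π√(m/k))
T = 2π√(m/k) = 2π√(0.35/42.5) = 0.5702 s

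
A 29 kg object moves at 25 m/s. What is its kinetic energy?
KE = ½mv² = ½×29×25² = 9062.5 J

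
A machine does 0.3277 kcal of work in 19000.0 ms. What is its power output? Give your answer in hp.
P = W/t = 1371 J / 19 s = 72.16 W = 0.09677 hp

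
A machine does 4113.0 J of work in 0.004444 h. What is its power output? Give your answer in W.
P = W/t = 4113 J / 16 s = 257.1 W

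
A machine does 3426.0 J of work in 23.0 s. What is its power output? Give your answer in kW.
P = W/t = 3426 J / 23 s = 149 W = 0.149 kW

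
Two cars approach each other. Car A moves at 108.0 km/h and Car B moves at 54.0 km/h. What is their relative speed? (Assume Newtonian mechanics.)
v_rel = v_A + v_B = 108.0 + 54.0 = 162.0 km/h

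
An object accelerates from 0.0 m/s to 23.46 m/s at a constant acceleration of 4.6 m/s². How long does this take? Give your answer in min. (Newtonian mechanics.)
t = (v - v₀)/a (with unit conversion) = 0.085 min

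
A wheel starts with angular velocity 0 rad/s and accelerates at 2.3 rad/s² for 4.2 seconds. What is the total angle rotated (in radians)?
θ = ω₀t + ½αt² = 0×4.2 + ½×2.3×4.2² = 20.29 rad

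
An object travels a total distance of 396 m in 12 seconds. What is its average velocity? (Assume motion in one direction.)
v_avg = Δd / Δt = 396 / 12 = 33.0 m/s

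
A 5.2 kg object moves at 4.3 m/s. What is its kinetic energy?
KE = ½mv² = ½×5.2×4.3² = 48.074 J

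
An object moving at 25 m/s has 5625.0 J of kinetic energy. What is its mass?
KE = ½mv² → m = 2KE/v² = 2×5625.0/25² = 18.0 kg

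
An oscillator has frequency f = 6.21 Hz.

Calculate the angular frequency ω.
ω = 2πf = 2π×6.21 = 39.02 rad/s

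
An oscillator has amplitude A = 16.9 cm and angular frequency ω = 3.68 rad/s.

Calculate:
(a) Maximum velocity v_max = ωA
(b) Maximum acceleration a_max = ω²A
v_max = ωA = 3.68×0.169 = 0.6219 m/s
a_max = ω²A = 3.68²×0.169 = 2.289 m/s²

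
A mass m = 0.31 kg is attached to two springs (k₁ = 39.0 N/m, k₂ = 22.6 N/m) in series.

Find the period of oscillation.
k_eq = k₁k₂/(k₁+k₂) = 14.31 N/m
T = 2π√(m/k_eq) = 2π√(0.31/14.31) = 0.9248 s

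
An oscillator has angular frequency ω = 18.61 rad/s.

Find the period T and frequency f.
T = 2π/ω = 2π/18.61 = 0.3376 s; f = ω/2π = 2.962 Hz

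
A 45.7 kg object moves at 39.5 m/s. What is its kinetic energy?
KE = ½mv² = ½×45.7×39.5² = 35651.71 J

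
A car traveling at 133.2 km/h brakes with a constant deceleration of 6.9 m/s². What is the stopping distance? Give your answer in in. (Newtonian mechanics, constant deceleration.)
d = v₀² / (2a) (with unit conversion) = 3906.0 in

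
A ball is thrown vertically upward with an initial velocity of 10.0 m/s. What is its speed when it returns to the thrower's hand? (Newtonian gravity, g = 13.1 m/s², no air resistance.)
By conservation of energy, the ball returns at the same speed = 10.0 m/s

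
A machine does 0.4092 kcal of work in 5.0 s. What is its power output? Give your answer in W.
P = W/t = 1712 J / 5 s = 342.4 W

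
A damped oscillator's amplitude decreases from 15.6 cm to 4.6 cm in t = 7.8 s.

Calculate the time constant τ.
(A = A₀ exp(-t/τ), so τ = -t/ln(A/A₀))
A/A₀ = 4.6/15.6 = 0.2949; ln(A/A₀) = -1.221
τ = −t/ln(A/A₀) = −7.8/-1.221 = 6.387 s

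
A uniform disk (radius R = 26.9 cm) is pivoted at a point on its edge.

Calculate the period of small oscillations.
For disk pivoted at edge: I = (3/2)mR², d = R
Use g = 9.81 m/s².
I/m = (3/2)R² = 0.1085 m²; d = R = 0.269 m
T = 2π√((3/2)R²/(gR)) = 2π√(3R/(2g)) = 1.274 s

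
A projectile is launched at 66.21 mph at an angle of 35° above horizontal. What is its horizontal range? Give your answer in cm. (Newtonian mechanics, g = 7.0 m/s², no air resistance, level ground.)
R = v₀² sin(2θ) / g (with unit conversion) = 11760.0 cm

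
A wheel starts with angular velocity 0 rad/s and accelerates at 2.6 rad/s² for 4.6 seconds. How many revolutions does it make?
θ = ω₀t + ½αt² = 0×4.6 + ½×2.6×4.6² = 27.51 rad
Revolutions = θ/(2π) = 27.51/(2π) = 4.38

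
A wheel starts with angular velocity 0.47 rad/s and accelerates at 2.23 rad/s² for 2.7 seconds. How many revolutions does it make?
θ = ω₀t + ½αt² = 0.47×2.7 + ½×2.23×2.7² = 9.4 rad
Revolutions = θ/(2π) = 9.4/(2π) = 1.5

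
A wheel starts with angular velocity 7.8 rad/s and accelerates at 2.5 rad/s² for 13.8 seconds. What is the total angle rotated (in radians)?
θ = ω₀t + ½αt² = 7.8×13.8 + ½×2.5×13.8² = 345.69 rad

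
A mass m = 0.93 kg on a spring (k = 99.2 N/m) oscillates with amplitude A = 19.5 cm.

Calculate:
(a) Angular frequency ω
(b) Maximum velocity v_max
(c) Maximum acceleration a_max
ω = √(k/m) = √(99.2/0.93) = 10.33 rad/s
v_max = ωA = 10.33×0.195 = 2.014 m/s
a_max = ω²A = 10.33²×0.195 = 20.8 m/s²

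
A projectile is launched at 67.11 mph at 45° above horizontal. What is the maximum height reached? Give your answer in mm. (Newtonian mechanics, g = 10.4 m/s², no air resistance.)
H = v₀²sin²(θ)/(2g) (with unit conversion) = 21640.0 mm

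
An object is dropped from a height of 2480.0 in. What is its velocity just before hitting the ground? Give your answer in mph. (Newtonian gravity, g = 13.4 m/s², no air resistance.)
v = √(2gh) (with unit conversion) = 91.91 mph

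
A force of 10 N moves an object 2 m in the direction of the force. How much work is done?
W = Fd = 10×2 = 20.0 J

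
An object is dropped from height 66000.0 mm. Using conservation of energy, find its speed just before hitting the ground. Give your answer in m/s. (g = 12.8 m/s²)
mgh = ½mv² → v = √(2gh) = √(2×12.8×66) = 41.1 m/s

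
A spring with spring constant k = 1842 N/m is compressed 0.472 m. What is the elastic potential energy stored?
PE = ½kx² = ½×1842×0.472² = 205.2 J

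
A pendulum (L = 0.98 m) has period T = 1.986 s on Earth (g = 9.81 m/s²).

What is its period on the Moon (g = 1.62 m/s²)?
T = 2π√(L/g), so T_moon/T_earth = √(g_earth/g_moon)
T_moon = 2π√(0.98/1.62) = 4.887 s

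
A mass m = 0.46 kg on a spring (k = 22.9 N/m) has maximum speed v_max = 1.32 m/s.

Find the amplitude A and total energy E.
½mv²_max = ½kA² → A = v_max√(m/k) = 1.32×√(0.46/22.9) = 0.1871 m = 18.71 cm
E = ½mv²_max = ½×0.46×1.32² = 0.4008 J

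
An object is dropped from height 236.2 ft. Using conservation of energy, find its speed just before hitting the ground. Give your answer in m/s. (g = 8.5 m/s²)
mgh = ½mv² → v = √(2gh) = √(2×8.5×71.99) = 34.98 m/s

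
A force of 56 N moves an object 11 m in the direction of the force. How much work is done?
W = Fd = 56×11 = 616.0 J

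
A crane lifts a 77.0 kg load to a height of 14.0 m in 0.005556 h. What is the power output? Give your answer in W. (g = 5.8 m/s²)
W = mgh = 77×5.8×14 = 6252 J
P = W/t = 6252/20 = 312.6 W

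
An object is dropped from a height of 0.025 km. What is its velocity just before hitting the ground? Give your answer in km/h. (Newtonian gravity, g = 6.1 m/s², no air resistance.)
v = √(2gh) (with unit conversion) = 62.87 km/h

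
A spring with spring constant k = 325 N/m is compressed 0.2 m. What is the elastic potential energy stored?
PE = ½kx² = ½×325×0.2² = 6.5 J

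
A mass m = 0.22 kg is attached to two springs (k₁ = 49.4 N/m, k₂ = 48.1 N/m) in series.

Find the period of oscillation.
k_eq = k₁k₂/(k₁+k₂) = 24.37 N/m
T = 2π√(m/k_eq) = 2π√(0.22/24.37) = 0.597 s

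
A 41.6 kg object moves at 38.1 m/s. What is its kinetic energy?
KE = ½mv² = ½×41.6×38.1² = 30193.49 J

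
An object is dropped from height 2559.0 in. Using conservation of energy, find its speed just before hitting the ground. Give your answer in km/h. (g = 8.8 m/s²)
mgh = ½mv² → v = √(2gh) = √(2×8.8×65) = 33.82 m/s = 121.8 km/h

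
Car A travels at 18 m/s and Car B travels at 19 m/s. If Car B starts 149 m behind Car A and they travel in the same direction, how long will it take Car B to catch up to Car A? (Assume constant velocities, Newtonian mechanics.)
Relative speed: v_rel = 19 - 18 = 1 m/s
Time to catch: t = d₀/v_rel = 149/1 = 149.0 s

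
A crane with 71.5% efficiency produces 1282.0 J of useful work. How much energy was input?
W_in = W_out/η = 1282.0/0.715 = 1793.0 J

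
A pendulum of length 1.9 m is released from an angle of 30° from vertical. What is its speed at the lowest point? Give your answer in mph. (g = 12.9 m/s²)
h = L(1 − cosθ) = 1.9×(1 − cos30°) = 0.2546 m
v = √(2gh) = √(2×12.9×0.2546) = 2.563 m/s = 5.733 mph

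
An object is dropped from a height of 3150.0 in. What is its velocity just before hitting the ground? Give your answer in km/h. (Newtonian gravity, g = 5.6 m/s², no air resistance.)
v = √(2gh) (with unit conversion) = 107.8 km/h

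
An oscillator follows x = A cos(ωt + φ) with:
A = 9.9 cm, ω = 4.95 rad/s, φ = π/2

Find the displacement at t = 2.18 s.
x = A cos(ωt + φ) = 9.9×cos(4.95×2.18 + π/2) = 9.694 cm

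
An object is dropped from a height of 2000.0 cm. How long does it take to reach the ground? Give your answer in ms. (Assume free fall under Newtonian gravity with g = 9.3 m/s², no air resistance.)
t = √(2h/g) (with unit conversion) = 2074.0 ms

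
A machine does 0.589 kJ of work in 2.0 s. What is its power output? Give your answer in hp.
P = W/t = 589 J / 2 s = 294.5 W = 0.3949 hp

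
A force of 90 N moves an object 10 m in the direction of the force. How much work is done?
W = Fd = 90×10 = 900.0 J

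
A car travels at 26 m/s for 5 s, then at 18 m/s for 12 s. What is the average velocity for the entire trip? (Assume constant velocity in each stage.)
d₁ = v₁t₁ = 26 × 5 = 130 m
d₂ = v₂t₂ = 18 × 12 = 216 m
d_total = 346 m, t_total = 17 s
v_avg = d_total/t_total = 346/17 = 20.35 m/s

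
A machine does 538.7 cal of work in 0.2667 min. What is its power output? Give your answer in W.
P = W/t = 2254 J / 16 s = 140.9 W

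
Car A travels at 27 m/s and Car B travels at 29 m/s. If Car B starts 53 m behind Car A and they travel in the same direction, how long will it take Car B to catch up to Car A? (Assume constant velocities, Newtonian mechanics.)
Relative speed: v_rel = 29 - 27 = 2 m/s
Time to catch: t = d₀/v_rel = 53/2 = 26.5 s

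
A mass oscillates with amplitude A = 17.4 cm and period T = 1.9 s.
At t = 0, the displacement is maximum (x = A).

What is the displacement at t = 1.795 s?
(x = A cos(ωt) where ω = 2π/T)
ω = 2π/T = 2π/1.9 = 3.307 rad/s
x = A cos(ωt) = 17.4×cos(3.307×1.795) = 16.36 cm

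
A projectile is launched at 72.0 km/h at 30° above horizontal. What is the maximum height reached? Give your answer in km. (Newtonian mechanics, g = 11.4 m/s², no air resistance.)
H = v₀²sin²(θ)/(2g) (with unit conversion) = 0.004386 km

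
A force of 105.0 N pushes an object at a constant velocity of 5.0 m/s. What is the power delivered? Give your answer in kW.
P = Fv = 105 N × 5 m/s = 525 W = 0.525 kW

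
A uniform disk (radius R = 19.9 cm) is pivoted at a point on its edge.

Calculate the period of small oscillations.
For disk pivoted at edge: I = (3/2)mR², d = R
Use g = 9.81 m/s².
I/m = (3/2)R² = 0.0594 m²; d = R = 0.199 m
T = 2π√((3/2)R²/(gR)) = 2π√(3R/(2g)) = 1.096 s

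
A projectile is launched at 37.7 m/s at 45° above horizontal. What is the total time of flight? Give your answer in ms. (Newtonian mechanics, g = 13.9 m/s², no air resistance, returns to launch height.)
T = 2v₀sin(θ)/g (with unit conversion) = 3836.0 ms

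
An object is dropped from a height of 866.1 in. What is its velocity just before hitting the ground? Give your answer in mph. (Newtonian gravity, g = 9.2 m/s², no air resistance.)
v = √(2gh) (with unit conversion) = 45.01 mph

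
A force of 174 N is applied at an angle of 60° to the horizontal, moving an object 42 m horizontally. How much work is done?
W = Fd cosθ = 174×42×cos(60°) = 3654.0 J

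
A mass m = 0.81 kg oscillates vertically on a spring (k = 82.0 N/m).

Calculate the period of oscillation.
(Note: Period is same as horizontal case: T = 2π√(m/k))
T = 2π√(m/k) = 2π√(0.81/82.0) = 0.6245 s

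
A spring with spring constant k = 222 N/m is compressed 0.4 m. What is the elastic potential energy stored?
PE = ½kx² = ½×222×0.4² = 17.76 J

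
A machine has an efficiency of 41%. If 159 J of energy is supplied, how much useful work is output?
W_out = η × W_in = 0.41 × 159 = 65.19 J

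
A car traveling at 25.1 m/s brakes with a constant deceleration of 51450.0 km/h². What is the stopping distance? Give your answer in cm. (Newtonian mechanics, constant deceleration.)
d = v₀² / (2a) (with unit conversion) = 7935.0 cm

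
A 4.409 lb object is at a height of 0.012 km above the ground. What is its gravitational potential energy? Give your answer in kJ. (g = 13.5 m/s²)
PE = mgh = 2 kg × 13.5 m/s² × 12 m = 324 J = 0.324 kJ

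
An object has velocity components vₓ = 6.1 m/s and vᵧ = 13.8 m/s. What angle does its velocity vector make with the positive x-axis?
θ = arctan(vᵧ/vₓ) = arctan(13.8/6.1) = 66.15°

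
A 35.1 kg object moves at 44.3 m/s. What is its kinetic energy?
KE = ½mv² = ½×35.1×44.3² = 34441.7 J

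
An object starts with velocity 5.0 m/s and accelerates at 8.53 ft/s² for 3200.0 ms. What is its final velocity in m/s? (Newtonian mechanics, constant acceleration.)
v = v₀ + at (with unit conversion) = 13.32 m/s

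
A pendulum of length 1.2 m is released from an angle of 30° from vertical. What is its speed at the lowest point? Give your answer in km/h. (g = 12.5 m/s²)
h = L(1 − cosθ) = 1.2×(1 − cos30°) = 0.1608 m
v = √(2gh) = √(2×12.5×0.1608) = 2.005 m/s = 7.217 km/h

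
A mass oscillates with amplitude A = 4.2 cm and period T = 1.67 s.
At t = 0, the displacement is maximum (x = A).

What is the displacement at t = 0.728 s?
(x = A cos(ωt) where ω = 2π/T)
ω = 2π/T = 2π/1.67 = 3.762 rad/s
x = A cos(ωt) = 4.2×cos(3.762×0.728) = -3.864 cm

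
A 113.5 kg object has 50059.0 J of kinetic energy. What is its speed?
KE = ½mv² → v = √(2KE/m) = √(2×50059.0/113.5) = 29.7 m/s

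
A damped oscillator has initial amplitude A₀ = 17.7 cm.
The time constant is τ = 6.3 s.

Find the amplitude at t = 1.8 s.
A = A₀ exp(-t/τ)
A = A₀ exp(−t/τ) = 17.7×exp(−1.8/6.3) = 13.3 cm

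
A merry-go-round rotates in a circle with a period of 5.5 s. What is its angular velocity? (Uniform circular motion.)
ω = 2π/T = 2π/5.5 = 1.1424 rad/s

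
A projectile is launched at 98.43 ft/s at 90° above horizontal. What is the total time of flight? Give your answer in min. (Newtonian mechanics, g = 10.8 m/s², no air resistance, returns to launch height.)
T = 2v₀sin(θ)/g (with unit conversion) = 0.0926 min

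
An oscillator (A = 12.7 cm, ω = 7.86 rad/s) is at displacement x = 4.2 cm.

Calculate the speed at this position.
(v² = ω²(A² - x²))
v = ω√(A² − x²) = 7.86×√(0.127² − 0.042²) = 0.9421 m/s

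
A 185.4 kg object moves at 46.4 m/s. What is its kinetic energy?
KE = ½mv² = ½×185.4×46.4² = 199579.4 J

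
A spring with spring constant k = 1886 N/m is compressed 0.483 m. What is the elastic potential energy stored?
PE = ½kx² = ½×1886×0.483² = 220.0 J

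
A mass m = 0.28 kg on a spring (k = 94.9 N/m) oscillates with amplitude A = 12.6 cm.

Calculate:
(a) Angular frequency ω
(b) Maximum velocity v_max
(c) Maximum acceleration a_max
ω = √(k/m) = √(94.9/0.28) = 18.41 rad/s
v_max = ωA = 18.41×0.126 = 2.32 m/s
a_max = ω²A = 18.41²×0.126 = 42.7 m/s²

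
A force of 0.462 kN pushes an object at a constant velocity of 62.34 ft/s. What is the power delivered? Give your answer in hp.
P = Fv = 462 N × 19 m/s = 8779 W = 11.77 hp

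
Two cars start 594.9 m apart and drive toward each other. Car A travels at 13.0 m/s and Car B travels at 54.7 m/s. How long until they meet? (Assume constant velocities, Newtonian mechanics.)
Combined speed: v_combined = 13.0 + 54.7 = 67.7 m/s
Time to meet: t = d/67.7 = 594.9/67.7 = 8.79 s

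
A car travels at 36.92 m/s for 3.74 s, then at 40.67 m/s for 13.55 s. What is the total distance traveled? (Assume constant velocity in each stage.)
d₁ = v₁t₁ = 36.92 × 3.74 = 138.081 m
d₂ = v₂t₂ = 40.67 × 13.55 = 551.079 m
d_total = 138.081 + 551.079 = 689.16 m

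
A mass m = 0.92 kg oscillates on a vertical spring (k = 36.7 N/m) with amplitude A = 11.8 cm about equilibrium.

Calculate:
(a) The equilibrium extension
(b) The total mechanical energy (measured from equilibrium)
x_eq = mg/k = 0.92×9.81/36.7 = 0.2459 m = 24.59 cm
E = ½kA² = ½×36.7×(0.118)² = 0.2555 J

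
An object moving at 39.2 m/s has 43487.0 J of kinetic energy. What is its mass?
KE = ½mv² → m = 2KE/v² = 2×43487.0/39.2² = 56.6 kg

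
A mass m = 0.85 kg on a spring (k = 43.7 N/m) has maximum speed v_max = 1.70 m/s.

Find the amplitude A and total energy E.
½mv²_max = ½kA² → A = v_max√(m/k) = 1.7×√(0.85/43.7) = 0.2371 m = 23.71 cm
E = ½mv²_max = ½×0.85×1.7² = 1.228 J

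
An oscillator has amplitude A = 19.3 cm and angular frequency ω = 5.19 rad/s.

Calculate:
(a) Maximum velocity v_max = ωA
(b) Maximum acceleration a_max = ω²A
v_max = ωA = 5.19×0.193 = 1.002 m/s
a_max = ω²A = 5.19²×0.193 = 5.199 m/s²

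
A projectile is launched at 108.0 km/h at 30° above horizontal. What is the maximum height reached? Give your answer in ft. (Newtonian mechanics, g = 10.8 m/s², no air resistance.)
H = v₀²sin²(θ)/(2g) (with unit conversion) = 34.18 ft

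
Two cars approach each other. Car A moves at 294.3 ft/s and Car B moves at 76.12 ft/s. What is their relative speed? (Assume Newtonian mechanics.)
v_rel = v_A + v_B = 294.3 + 76.12 = 370.4 ft/s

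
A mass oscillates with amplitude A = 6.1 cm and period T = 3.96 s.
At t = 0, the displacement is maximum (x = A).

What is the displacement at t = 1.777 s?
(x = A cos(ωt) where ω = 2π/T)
ω = 2π/T = 2π/3.96 = 1.587 rad/s
x = A cos(ωt) = 6.1×cos(1.587×1.777) = -5.786 cm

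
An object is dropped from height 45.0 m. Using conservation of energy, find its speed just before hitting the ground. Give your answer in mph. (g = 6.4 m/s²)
mgh = ½mv² → v = √(2gh) = √(2×6.4×45) = 24 m/s = 53.69 mph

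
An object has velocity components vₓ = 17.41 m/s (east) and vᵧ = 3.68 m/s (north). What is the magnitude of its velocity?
|v| = √(vₓ² + vᵧ²) = √(17.41² + 3.68²) = √(316.65) = 17.79 m/s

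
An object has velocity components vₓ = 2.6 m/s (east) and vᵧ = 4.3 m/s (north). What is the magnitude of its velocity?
|v| = √(vₓ² + vᵧ²) = √(2.6² + 4.3²) = √(25.25) = 5.02 m/s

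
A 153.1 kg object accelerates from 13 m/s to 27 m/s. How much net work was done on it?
W_net = ΔKE = ½m(v₂² − v₁²) = ½×153.1×(27² − 13²) = 42868.0 J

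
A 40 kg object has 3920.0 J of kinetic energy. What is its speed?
KE = ½mv² → v = √(2KE/m) = √(2×3920.0/40) = 14.0 m/s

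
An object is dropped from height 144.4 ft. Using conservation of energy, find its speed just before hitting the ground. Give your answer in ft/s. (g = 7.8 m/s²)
mgh = ½mv² → v = √(2gh) = √(2×7.8×44.01) = 26.2 m/s = 85.97 ft/s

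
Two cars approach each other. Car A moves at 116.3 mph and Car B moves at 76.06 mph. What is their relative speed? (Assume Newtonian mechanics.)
v_rel = v_A + v_B = 116.3 + 76.06 = 192.4 mph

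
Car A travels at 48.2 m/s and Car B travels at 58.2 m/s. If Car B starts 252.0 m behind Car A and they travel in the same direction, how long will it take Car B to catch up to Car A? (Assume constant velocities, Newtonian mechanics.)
Relative speed: v_rel = 58.2 - 48.2 = 10 m/s
Time to catch: t = d₀/v_rel = 252.0/10 = 25.2 s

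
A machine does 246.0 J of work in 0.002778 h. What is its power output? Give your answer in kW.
P = W/t = 246 J / 10 s = 24.6 W = 0.0246 kW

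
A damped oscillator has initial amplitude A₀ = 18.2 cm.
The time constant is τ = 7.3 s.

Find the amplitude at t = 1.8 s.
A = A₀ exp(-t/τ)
A = A₀ exp(−t/τ) = 18.2×exp(−1.8/7.3) = 14.22 cm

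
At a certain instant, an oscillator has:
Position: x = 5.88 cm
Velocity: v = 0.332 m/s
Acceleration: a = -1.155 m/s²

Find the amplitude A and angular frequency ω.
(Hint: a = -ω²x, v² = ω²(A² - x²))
a = −ω²x → ω = √(|a|/x) = √(1.155/0.0588) = 4.432 rad/s
v² = ω²(A² − x²) → A = √(x² + v²/ω²) = √(0.0588² + 0.332²/4.432²) = 0.09523 m = 9.523 cm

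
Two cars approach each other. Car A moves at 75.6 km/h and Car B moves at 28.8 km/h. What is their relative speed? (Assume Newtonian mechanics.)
v_rel = v_A + v_B = 75.6 + 28.8 = 104.4 km/h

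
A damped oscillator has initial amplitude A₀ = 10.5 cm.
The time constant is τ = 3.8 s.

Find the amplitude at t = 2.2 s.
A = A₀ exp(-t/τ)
A = A₀ exp(−t/τ) = 10.5×exp(−2.2/3.8) = 5.885 cm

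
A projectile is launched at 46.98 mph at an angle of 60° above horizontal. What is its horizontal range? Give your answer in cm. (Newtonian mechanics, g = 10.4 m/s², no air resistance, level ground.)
R = v₀² sin(2θ) / g (with unit conversion) = 3673.0 cm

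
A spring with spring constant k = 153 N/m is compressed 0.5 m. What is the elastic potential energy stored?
PE = ½kx² = ½×153×0.5² = 19.12 J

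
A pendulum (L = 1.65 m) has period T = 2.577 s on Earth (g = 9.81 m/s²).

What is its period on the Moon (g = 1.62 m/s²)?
T = 2π√(L/g), so T_moon/T_earth = √(g_earth/g_moon)
T_moon = 2π√(1.65/1.62) = 6.341 s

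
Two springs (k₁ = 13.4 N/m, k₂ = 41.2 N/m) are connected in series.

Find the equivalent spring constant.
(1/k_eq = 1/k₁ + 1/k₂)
1/k_eq = 1/13.4 + 1/41.2 = 0.098899; k_eq = 10.11 N/m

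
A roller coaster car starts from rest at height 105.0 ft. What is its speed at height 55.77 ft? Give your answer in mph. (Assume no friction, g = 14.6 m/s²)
mgh₁ = ½mv₂² + mgh₂ → v₂ = √(2g(h₁−h₂)) = √(2×14.6×(32−17)) = 20.93 m/s = 46.82 mph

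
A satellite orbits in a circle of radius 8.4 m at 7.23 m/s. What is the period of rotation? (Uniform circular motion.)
T = 2πr/v = 2π×8.4/7.23 = 7.3 s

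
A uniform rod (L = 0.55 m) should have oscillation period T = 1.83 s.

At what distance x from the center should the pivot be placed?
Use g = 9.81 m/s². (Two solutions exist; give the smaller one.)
T = 2π√((L²/12 + x²)/(gx)). Let c = T²g/(4π²) = 0.8322.
x² − cx + L²/12 = 0 → x = (c − √(c² − L²/3))/2 = 0.03148 m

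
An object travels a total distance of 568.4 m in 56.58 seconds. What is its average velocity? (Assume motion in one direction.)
v_avg = Δd / Δt = 568.4 / 56.58 = 10.05 m/s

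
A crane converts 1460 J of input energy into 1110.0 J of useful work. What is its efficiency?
η = W_out/W_in = 1110.0/1460 = 0.7603 = 76.03%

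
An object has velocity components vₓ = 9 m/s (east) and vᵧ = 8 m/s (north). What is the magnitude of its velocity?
|v| = √(vₓ² + vᵧ²) = √(9² + 8²) = √(145) = 12.04 m/s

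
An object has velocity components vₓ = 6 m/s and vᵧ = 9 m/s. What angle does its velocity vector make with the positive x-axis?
θ = arctan(vᵧ/vₓ) = arctan(9/6) = 56.31°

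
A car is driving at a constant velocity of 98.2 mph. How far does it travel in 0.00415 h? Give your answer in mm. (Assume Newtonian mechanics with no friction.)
d = vt (with unit conversion) = 655900.0 mm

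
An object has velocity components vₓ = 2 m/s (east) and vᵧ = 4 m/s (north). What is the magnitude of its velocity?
|v| = √(vₓ² + vᵧ²) = √(2² + 4²) = √(20) = 4.47 m/s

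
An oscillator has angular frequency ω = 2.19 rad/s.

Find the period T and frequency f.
T = 2π/ω = 2π/2.19 = 2.869 s; f = ω/2π = 0.3485 Hz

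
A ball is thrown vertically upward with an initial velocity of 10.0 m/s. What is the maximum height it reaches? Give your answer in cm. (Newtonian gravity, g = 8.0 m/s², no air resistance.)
h_max = v₀²/(2g) (with unit conversion) = 625.0 cm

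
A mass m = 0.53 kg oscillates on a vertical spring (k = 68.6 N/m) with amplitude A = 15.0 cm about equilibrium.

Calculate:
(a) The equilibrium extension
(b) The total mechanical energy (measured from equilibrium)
x_eq = mg/k = 0.53×9.81/68.6 = 0.07579 m = 7.579 cm
E = ½kA² = ½×68.6×(0.15)² = 0.7717 J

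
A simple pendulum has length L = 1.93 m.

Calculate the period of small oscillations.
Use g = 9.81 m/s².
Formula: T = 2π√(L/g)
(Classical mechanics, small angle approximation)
T = 2π√(L/g) = 2π√(1.93/9.81) = 2.787 s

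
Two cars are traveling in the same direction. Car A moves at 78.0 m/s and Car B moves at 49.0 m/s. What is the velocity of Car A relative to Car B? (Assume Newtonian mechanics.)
v_rel = v_A - v_B = 78.0 - 49.0 = 29.0 m/s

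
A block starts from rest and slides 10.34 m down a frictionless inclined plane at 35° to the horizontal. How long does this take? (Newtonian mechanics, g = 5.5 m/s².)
a = g sin(θ) = 5.5 × sin(35°) = 3.15 m/s²
t = √(2d/a) = √(2 × 10.34 / 3.15) = 2.56 s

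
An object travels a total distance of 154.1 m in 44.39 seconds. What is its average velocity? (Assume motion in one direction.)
v_avg = Δd / Δt = 154.1 / 44.39 = 3.47 m/s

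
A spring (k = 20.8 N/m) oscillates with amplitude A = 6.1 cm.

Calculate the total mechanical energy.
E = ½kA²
E = ½kA² = ½×20.8×(0.061)² = 0.0387 J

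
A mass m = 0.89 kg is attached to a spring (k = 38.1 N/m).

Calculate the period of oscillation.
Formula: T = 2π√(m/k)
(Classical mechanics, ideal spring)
T = 2π√(m/k) = 2π√(0.89/38.1) = 0.9603 s; f = 1/T = 1.041 Hz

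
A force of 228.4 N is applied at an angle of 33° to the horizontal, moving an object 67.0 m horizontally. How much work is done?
W = Fd cosθ = 228.4×67.0×cos(33°) = 12834.0 J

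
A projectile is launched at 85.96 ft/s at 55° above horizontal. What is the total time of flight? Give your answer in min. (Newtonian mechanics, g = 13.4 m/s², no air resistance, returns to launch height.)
T = 2v₀sin(θ)/g (with unit conversion) = 0.05339 min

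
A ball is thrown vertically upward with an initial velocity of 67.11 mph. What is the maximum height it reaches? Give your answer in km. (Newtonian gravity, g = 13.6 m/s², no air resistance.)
h_max = v₀²/(2g) (with unit conversion) = 0.03309 km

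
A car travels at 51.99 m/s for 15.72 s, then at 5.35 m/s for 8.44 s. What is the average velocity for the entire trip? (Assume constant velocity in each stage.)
d₁ = v₁t₁ = 51.99 × 15.72 = 817.283 m
d₂ = v₂t₂ = 5.35 × 8.44 = 45.154 m
d_total = 862.44 m, t_total = 24.16 s
v_avg = d_total/t_total = 862.44/24.16 = 35.7 m/s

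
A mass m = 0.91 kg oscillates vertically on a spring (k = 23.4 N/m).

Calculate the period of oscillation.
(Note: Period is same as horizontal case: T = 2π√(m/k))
T = 2π√(m/k) = 2π√(0.91/23.4) = 1.239 s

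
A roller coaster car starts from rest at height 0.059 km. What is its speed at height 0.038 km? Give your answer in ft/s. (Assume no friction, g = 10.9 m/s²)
mgh₁ = ½mv₂² + mgh₂ → v₂ = √(2g(h₁−h₂)) = √(2×10.9×(59−38)) = 21.4 m/s = 70.2 ft/s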